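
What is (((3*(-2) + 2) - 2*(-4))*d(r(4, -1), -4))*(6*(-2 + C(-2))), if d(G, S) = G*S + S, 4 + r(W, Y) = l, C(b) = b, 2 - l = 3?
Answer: -1536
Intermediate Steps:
l = -1 (l = 2 - 1*3 = 2 - 3 = -1)
r(W, Y) = -5 (r(W, Y) = -4 - 1 = -5)
d(G, S) = S + G*S
(((3*(-2) + 2) - 2*(-4))*d(r(4, -1), -4))*(6*(-2 + C(-2))) = (((3*(-2) + 2) - 2*(-4))*(-4*(1 - 5)))*(6*(-2 - 2)) = (((-6 + 2) - 1*(-8))*(-4*(-4)))*(6*(-4)) = ((-4 + 8)*16)*(-24) = (4*16)*(-24) = 64*(-24) = -1536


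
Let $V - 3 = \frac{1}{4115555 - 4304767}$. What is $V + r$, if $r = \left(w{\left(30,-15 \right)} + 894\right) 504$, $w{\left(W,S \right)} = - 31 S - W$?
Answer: $\frac{126737792627}{189212} \approx 6.6982 \cdot 10^{5}$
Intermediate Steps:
$w{\left(W,S \right)} = - W - 31 S$
$V = \frac{567635}{189212}$ ($V = 3 + \frac{1}{4115555 - 4304767} = 3 + \frac{1}{-189212} = 3 - \frac{1}{189212} = \frac{567635}{189212} \approx 3.0$)
$r = 669816$ ($r = \left(\left(\left(-1\right) 30 - -465\right) + 894\right) 504 = \left(\left(-30 + 465\right) + 894\right) 504 = \left(435 + 894\right) 504 = 1329 \cdot 504 = 669816$)
$V + r = \frac{567635}{189212} + 669816 = \frac{126737792627}{189212}$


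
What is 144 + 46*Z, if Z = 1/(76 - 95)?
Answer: 2690/19 ≈ 141.58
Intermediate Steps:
Z = -1/19 (Z = 1/(-19) = -1/19 ≈ -0.052632)
144 + 46*Z = 144 + 46*(-1/19) = 144 - 46/19 = 2690/19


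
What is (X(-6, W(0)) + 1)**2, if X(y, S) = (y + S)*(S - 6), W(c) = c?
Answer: 1369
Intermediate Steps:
X(y, S) = (-6 + S)*(S + y) (X(y, S) = (S + y)*(-6 + S) = (-6 + S)*(S + y))
(X(-6, W(0)) + 1)**2 = ((0**2 - 6*0 - 6*(-6) + 0*(-6)) + 1)**2 = ((0 + 0 + 36 + 0) + 1)**2 = (36 + 1)**2 = 37**2 = 1369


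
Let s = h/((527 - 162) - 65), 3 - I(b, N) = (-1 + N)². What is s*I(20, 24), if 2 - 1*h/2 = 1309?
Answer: 343741/75 ≈ 4583.2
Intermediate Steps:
h = -2614 (h = 4 - 2*1309 = 4 - 2618 = -2614)
I(b, N) = 3 - (-1 + N)²
s = -1307/150 (s = -2614/((527 - 162) - 65) = -2614/(365 - 65) = -2614/300 = -2614*1/300 = -1307/150 ≈ -8.7133)
s*I(20, 24) = -1307*(3 - (-1 + 24)²)/150 = -1307*(3 - 1*23²)/150 = -1307*(3 - 1*529)/150 = -1307*(3 - 529)/150 = -1307/150*(-526) = 343741/75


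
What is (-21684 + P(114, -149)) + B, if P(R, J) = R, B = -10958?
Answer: -32528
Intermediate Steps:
(-21684 + P(114, -149)) + B = (-21684 + 114) - 10958 = -21570 - 10958 = -32528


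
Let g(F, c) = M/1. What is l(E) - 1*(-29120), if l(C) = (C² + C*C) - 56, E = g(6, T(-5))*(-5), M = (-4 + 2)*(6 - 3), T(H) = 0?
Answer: 30864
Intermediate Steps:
M = -6 (M = -2*3 = -6)
g(F, c) = -6 (g(F, c) = -6/1 = -6*1 = -6)
E = 30 (E = -6*(-5) = 30)
l(C) = -56 + 2*C² (l(C) = (C² + C²) - 56 = 2*C² - 56 = -56 + 2*C²)
l(E) - 1*(-29120) = (-56 + 2*30²) - 1*(-29120) = (-56 + 2*900) + 29120 = (-56 + 1800) + 29120 = 1744 + 29120 = 30864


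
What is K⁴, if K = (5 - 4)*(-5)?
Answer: 625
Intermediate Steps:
K = -5 (K = 1*(-5) = -5)
K⁴ = (-5)⁴ = 625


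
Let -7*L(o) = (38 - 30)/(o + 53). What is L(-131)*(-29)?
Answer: -116/273 ≈ -0.42491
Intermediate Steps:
L(o) = -8/(7*(53 + o)) (L(o) = -(38 - 30)/(7*(o + 53)) = -8/(7*(53 + o)))
L(-131)*(-29) = -8/(371 + 7*(-131))*(-29) = -8/(371 - 917)*(-29) = -8/(-546)*(-29) = -8*(-1/546)*(-29) = (4/273)*(-29) = -116/273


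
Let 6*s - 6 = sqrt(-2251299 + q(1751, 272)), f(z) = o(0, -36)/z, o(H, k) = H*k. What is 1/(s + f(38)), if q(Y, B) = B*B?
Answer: 36/2177351 - 42*I*sqrt(44435)/2177351 ≈ 1.6534e-5 - 0.0040661*I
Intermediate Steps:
q(Y, B) = B**2
f(z) = 0 (f(z) = (0*(-36))/z = 0/z = 0)
s = 1 + 7*I*sqrt(44435)/6 (s = 1 + sqrt(-2251299 + 272**2)/6 = 1 + sqrt(-2251299 + 73984)/6 = 1 + sqrt(-2177315)/6 = 1 + (7*I*sqrt(44435))/6 = 1 + 7*I*sqrt(44435)/6 ≈ 1.0 + 245.93*I)
1/(s + f(38)) = 1/((1 + 7*I*sqrt(44435)/6) + 0) = 1/(1 + 7*I*sqrt(44435)/6)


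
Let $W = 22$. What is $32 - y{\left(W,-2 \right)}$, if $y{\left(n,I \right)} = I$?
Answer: $34$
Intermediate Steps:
$32 - y{\left(W,-2 \right)} = 32 - -2 = 32 + 2 = 34$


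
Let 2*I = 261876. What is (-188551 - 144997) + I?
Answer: -202610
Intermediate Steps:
I = 130938 (I = (½)*261876 = 130938)
(-188551 - 144997) + I = (-188551 - 144997) + 130938 = -333548 + 130938 = -202610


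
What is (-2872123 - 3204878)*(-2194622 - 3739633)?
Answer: 36062473569255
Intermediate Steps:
(-2872123 - 3204878)*(-2194622 - 3739633) = -6077001*(-5934255) = 36062473569255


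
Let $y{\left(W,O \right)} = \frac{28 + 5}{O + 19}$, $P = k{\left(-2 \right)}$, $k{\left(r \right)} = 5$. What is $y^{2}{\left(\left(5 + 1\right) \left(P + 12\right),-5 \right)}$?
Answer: $\frac{1089}{196} \approx 5.5561$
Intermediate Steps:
$P = 5$
$y{\left(W,O \right)} = \frac{33}{19 + O}$
$y^{2}{\left(\left(5 + 1\right) \left(P + 12\right),-5 \right)} = \left(\frac{33}{19 - 5}\right)^{2} = \left(\frac{33}{14}\right)^{2} = \frac{1089}{196}$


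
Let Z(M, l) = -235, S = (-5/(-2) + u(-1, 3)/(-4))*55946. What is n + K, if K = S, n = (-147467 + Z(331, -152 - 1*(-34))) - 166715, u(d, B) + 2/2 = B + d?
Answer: -377077/2 ≈ -1.8854e+5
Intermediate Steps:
u(d, B) = -1 + B + d (u(d, B) = -1 + (B + d) = -1 + B + d)
S = 251757/2 (S = (-5/(-2) + (-1 + 3 - 1)/(-4))*55946 = (-5*(-1/2) + 1*(-1/4))*55946 = (5/2 - 1/4)*55946 = (9/4)*55946 = 251757/2 ≈ 1.2588e+5)
n = -314417 (n = (-147467 - 235) - 166715 = -147702 - 166715 = -314417)
K = 251757/2 ≈ 1.2588e+5
n + K = -314417 + 251757/2 = -377077/2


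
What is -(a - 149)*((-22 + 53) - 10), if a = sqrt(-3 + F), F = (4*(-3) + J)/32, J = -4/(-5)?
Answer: 3129 - 21*I*sqrt(335)/10 ≈ 3129.0 - 38.436*I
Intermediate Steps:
J = 4/5 (J = -4*(-1/5) = 4/5 ≈ 0.80000)
F = -7/20 (F = (4*(-3) + 4/5)/32 = (-12 + 4/5)*(1/32) = -56/5*1/32 = -7/20 ≈ -0.35000)
a = I*sqrt(335)/10 (a = sqrt(-3 - 7/20) = sqrt(-67/20) = I*sqrt(335)/10 ≈ 1.8303*I)
-(a - 149)*((-22 + 53) - 10) = -(I*sqrt(335)/10 - 149)*((-22 + 53) - 10) = -(-149 + I*sqrt(335)/10)*(31 - 10) = -(-149 + I*sqrt(335)/10)*21 = -(-3129 + 21*I*sqrt(335)/10) = 3129 - 21*I*sqrt(335)/10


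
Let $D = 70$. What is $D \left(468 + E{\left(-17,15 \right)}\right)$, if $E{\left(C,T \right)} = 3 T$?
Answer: $35910$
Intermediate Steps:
$D \left(468 + E{\left(-17,15 \right)}\right) = 70 \left(468 + 3 \cdot 15\right) = 70 \left(468 + 45\right) = 70 \cdot 513 = 35910$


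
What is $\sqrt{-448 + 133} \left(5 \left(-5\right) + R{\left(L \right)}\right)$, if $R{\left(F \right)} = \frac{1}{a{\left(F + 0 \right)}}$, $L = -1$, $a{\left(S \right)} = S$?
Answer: $- 78 i \sqrt{35} \approx - 461.45 i$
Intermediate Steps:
$R{\left(F \right)} = \frac{1}{F}$ ($R{\left(F \right)} = \frac{1}{F + 0} = \frac{1}{F}$)
$\sqrt{-448 + 133} \left(5 \left(-5\right) + R{\left(L \right)}\right) = \sqrt{-448 + 133} \left(5 \left(-5\right) + \frac{1}{-1}\right) = \sqrt{-315} \left(-25 - 1\right) = 3 i \sqrt{35} \left(-26\right) = - 78 i \sqrt{35}$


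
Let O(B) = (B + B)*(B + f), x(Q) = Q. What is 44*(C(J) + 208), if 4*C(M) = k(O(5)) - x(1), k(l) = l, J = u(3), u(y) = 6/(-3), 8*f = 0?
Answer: 9691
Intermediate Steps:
f = 0 (f = (1/8)*0 = 0)
O(B) = 2*B**2 (O(B) = (B + B)*(B + 0) = (2*B)*B = 2*B**2)
u(y) = -2 (u(y) = 6*(-1/3) = -2)
J = -2
C(M) = 49/4 (C(M) = (2*5**2 - 1*1)/4 = (2*25 - 1)/4 = (50 - 1)/4 = (1/4)*49 = 49/4)
44*(C(J) + 208) = 44*(49/4 + 208) = 44*(881/4) = 9691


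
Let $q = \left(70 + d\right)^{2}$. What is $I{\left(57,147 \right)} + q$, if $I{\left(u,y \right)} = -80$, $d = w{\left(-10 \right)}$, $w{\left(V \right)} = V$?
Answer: $3520$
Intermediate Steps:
$d = -10$
$q = 3600$ ($q = \left(70 - 10\right)^{2} = 60^{2} = 3600$)
$I{\left(57,147 \right)} + q = -80 + 3600 = 3520$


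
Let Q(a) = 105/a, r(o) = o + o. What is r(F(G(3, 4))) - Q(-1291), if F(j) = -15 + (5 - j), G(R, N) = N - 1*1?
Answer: -33461/1291 ≈ -25.919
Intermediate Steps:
G(R, N) = -1 + N (G(R, N) = N - 1 = -1 + N)
F(j) = -10 - j
r(o) = 2*o
r(F(G(3, 4))) - Q(-1291) = 2*(-10 - (-1 + 4)) - 105/(-1291) = 2*(-10 - 1*3) - 105*(-1)/1291 = 2*(-10 - 3) - 1*(-105/1291) = 2*(-13) + 105/1291 = -26 + 105/1291 = -33461/1291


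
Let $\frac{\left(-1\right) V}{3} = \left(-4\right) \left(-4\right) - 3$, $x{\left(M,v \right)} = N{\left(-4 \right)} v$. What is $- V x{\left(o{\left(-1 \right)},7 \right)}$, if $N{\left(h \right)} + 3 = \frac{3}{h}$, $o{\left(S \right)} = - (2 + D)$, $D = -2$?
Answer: $- \frac{4095}{4} \approx -1023.8$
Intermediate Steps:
$o{\left(S \right)} = 0$ ($o{\left(S \right)} = - (2 - 2) = \left(-1\right) 0 = 0$)
$N{\left(h \right)} = -3 + \frac{3}{h}$
$x{\left(M,v \right)} = - \frac{15 v}{4}$ ($x{\left(M,v \right)} = \left(-3 + \frac{3}{-4}\right) v = \left(-3 + 3 \left(- \frac{1}{4}\right)\right) v = \left(-3 - \frac{3}{4}\right) v = - \frac{15 v}{4}$)
$V = -39$ ($V = - 3 \left(\left(-4\right) \left(-4\right) - 3\right) = - 3 \left(16 - 3\right) = \left(-3\right) 13 = -39$)
$- V x{\left(o{\left(-1 \right)},7 \right)} = \left(-1\right) \left(-39\right) \left(\left(- \frac{15}{4}\right) 7\right) = 39 \left(- \frac{105}{4}\right) = - \frac{4095}{4}$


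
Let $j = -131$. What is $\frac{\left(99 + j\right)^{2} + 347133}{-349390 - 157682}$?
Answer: $- \frac{348157}{507072} \approx -0.6866$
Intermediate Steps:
$\frac{\left(99 + j\right)^{2} + 347133}{-349390 - 157682} = \frac{\left(99 - 131\right)^{2} + 347133}{-349390 - 157682} = \frac{\left(-32\right)^{2} + 347133}{-507072} = \left(1024 + 347133\right) \left(- \frac{1}{507072}\right) = 348157 \left(- \frac{1}{507072}\right) = - \frac{348157}{507072}$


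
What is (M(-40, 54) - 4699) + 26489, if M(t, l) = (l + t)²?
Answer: 21986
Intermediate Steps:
(M(-40, 54) - 4699) + 26489 = ((54 - 40)² - 4699) + 26489 = (14² - 4699) + 26489 = (196 - 4699) + 26489 = -4503 + 26489 = 21986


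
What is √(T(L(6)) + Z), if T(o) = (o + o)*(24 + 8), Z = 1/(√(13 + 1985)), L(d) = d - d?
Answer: 3^(¼)*74^(¾)/222 ≈ 0.14957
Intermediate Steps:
L(d) = 0
Z = √222/666 (Z = 1/(√1998) = 1/(3*√222) = √222/666 ≈ 0.022372)
T(o) = 64*o (T(o) = (2*o)*32 = 64*o)
√(T(L(6)) + Z) = √(64*0 + √222/666) = √(0 + √222/666) = √(√222/666) = 3^(¼)*74^(¾)/222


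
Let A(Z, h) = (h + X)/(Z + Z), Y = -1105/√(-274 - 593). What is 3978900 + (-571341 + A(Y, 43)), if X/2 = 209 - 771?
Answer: 3407559 + 1081*I*√3/130 ≈ 3.4076e+6 + 14.403*I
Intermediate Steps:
X = -1124 (X = 2*(209 - 771) = 2*(-562) = -1124)
Y = 65*I*√3/3 (Y = -1105*(-I*√3/51) = -(-65)*I*√3/3 = 65*I*√3/3 ≈ 37.528*I)
A(Z, h) = (-1124 + h)/(2*Z) (A(Z, h) = (h - 1124)/(Z + Z) = (-1124 + h)/((2*Z)) = (-1124 + h)*(1/(2*Z)) = (-1124 + h)/(2*Z))
3978900 + (-571341 + A(Y, 43)) = 3978900 + (-571341 + (-1124 + 43)/(2*((65*I*√3/3)))) = 3978900 + (-571341 + (½)*(-I*√3/65)*(-1081)) = 3978900 + (-571341 + 1081*I*√3/130) = 3407559 + 1081*I*√3/130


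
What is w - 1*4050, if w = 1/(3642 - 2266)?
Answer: -5572799/1376 ≈ -4050.0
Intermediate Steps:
w = 1/1376 ≈ 0.00072674
w - 1*4050 = 1/1376 - 1*4050 = 1/1376 - 4050 = -5572799/1376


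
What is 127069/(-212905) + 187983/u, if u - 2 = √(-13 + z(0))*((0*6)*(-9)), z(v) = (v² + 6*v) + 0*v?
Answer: 40022266477/425810 ≈ 93991.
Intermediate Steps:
z(v) = v² + 6*v (z(v) = (v² + 6*v) + 0 = v² + 6*v)
u = 2 (u = 2 + √(-13 + 0*(6 + 0))*((0*6)*(-9)) = 2 + √(-13 + 0*6)*(0*(-9)) = 2 + √(-13 + 0)*0 = 2 + √(-13)*0 = 2 + (I*√13)*0 = 2 + 0 = 2)
127069/(-212905) + 187983/u = 127069/(-212905) + 187983/2 = 127069*(-1/212905) + 187983*(½) = -127069/212905 + 187983/2 = 40022266477/425810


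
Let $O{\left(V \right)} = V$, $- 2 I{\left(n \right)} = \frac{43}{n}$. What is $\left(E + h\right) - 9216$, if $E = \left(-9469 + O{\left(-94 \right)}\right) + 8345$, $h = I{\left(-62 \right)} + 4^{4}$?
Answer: $- \frac{1262029}{124} \approx -10178.0$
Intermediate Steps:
$I{\left(n \right)} = - \frac{43}{2 n}$ ($I{\left(n \right)} = - \frac{43 \frac{1}{n}}{2} = - \frac{43}{2 n}$)
$h = \frac{31787}{124}$ ($h = - \frac{43}{2 \left(-62\right)} + 4^{4} = \left(- \frac{43}{2}\right) \left(- \frac{1}{62}\right) + 256 = \frac{43}{124} + 256 = \frac{31787}{124} \approx 256.35$)
$E = -1218$ ($E = \left(-9469 - 94\right) + 8345 = -9563 + 8345 = -1218$)
$\left(E + h\right) - 9216 = \left(-1218 + \frac{31787}{124}\right) - 9216 = - \frac{119245}{124} - 9216 = - \frac{1262029}{124}$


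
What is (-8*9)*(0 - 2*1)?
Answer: 144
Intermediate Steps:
(-8*9)*(0 - 2*1) = -72*(0 - 2) = -72*(-2) = 144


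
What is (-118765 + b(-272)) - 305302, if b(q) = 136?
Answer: -423931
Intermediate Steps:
(-118765 + b(-272)) - 305302 = (-118765 + 136) - 305302 = -118629 - 305302 = -423931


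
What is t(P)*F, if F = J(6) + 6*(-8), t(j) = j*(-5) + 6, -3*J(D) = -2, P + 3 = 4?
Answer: -142/3 ≈ -47.333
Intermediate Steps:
P = 1 (P = -3 + 4 = 1)
J(D) = 2/3 (J(D) = -1/3*(-2) = 2/3)
t(j) = 6 - 5*j (t(j) = -5*j + 6 = 6 - 5*j)
F = -142/3 (F = 2/3 + 6*(-8) = 2/3 - 48 = -142/3 ≈ -47.333)
t(P)*F = (6 - 5*1)*(-142/3) = (6 - 5)*(-142/3) = 1*(-142/3) = -142/3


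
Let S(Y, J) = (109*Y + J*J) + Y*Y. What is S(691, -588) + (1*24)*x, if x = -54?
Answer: 897248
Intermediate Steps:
S(Y, J) = J² + Y² + 109*Y (S(Y, J) = (109*Y + J²) + Y² = (J² + 109*Y) + Y² = J² + Y² + 109*Y)
S(691, -588) + (1*24)*x = ((-588)² + 691² + 109*691) + (1*24)*(-54) = (345744 + 477481 + 75319) + 24*(-54) = 898544 - 1296 = 897248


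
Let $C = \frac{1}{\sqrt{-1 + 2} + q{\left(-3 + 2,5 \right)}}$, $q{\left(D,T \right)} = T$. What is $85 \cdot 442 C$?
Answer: $\frac{18785}{3} \approx 6261.7$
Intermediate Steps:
$C = \frac{1}{6}$ ($C = \frac{1}{\sqrt{-1 + 2} + 5} = \frac{1}{\sqrt{1} + 5} = \frac{1}{1 + 5} = \frac{1}{6} \approx 0.16667$)
$85 \cdot 442 C = 85 \cdot 442 \cdot \frac{1}{6} = 37570 \cdot \frac{1}{6} = \frac{18785}{3}$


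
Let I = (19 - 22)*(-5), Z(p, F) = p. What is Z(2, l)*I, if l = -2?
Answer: 30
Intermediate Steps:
I = 15 (I = -3*(-5) = 15)
Z(2, l)*I = 2*15 = 30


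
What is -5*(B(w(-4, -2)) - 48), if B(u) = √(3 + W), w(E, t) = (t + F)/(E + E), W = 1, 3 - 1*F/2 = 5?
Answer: 230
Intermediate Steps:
F = -4 (F = 6 - 2*5 = 6 - 10 = -4)
w(E, t) = (-4 + t)/(2*E) (w(E, t) = (t - 4)/(E + E) = (-4 + t)/((2*E)) = (-4 + t)*(1/(2*E)) = (-4 + t)/(2*E))
B(u) = 2 (B(u) = √(3 + 1) = √4 = 2)
-5*(B(w(-4, -2)) - 48) = -5*(2 - 48) = -5*(-46) = 230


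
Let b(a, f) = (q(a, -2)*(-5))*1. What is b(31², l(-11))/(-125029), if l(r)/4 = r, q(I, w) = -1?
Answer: -5/125029 ≈ -3.9991e-5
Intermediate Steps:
l(r) = 4*r
b(a, f) = 5 (b(a, f) = -1*(-5)*1 = 5*1 = 5)
b(31², l(-11))/(-125029) = 5/(-125029) = 5*(-1/125029) = -5/125029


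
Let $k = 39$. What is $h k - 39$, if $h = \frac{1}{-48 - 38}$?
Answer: $- \frac{3393}{86} \approx -39.453$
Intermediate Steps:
$h = - \frac{1}{86}$ ($h = \frac{1}{-86} = - \frac{1}{86} \approx -0.011628$)
$h k - 39 = \left(- \frac{1}{86}\right) 39 - 39 = - \frac{39}{86} - 39 = - \frac{3393}{86}$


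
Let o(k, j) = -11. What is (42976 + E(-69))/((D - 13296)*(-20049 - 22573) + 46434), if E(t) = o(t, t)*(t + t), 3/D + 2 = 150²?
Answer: 500513006/6375354330021 ≈ 7.8507e-5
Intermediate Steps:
D = 3/22498 (D = 3/(-2 + 150²) = 3/(-2 + 22500) = 3/22498 ≈ 0.00013335)
E(t) = -22*t (E(t) = -11*(t + t) = -22*t)
(42976 + E(-69))/((D - 13296)*(-20049 - 22573) + 46434) = (42976 - 22*(-69))/((3/22498 - 13296)*(-20049 - 22573) + 46434) = (42976 + 1518)/(-299133405/22498*(-42622) + 46434) = 44494/(6374831993955/11249 + 46434) = 44494/(6375354330021/11249) = 44494*(11249/6375354330021) = 500513006/6375354330021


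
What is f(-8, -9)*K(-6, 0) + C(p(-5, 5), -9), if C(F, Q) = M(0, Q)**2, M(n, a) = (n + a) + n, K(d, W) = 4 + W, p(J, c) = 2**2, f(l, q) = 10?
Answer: 121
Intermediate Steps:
p(J, c) = 4
M(n, a) = a + 2*n (M(n, a) = (a + n) + n = a + 2*n)
C(F, Q) = Q**2 (C(F, Q) = (Q + 2*0)**2 = (Q + 0)**2 = Q**2)
f(-8, -9)*K(-6, 0) + C(p(-5, 5), -9) = 10*(4 + 0) + (-9)**2 = 10*4 + 81 = 40 + 81 = 121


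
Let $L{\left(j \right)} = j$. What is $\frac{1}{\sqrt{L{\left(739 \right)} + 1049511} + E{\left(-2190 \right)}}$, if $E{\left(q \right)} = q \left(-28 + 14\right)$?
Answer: $\frac{3066}{93898535} - \frac{\sqrt{42010}}{187797070} \approx 3.1561 \cdot 10^{-5}$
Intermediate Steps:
$E{\left(q \right)} = - 14 q$ ($E{\left(q \right)} = q \left(-14\right) = - 14 q$)
$\frac{1}{\sqrt{L{\left(739 \right)} + 1049511} + E{\left(-2190 \right)}} = \frac{1}{\sqrt{739 + 1049511} - -30660} = \frac{1}{\sqrt{1050250} + 30660} = \frac{1}{5 \sqrt{42010} + 30660} = \frac{1}{30660 + 5 \sqrt{42010}}$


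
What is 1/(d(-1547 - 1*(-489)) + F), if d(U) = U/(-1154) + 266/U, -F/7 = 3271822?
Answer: -305233/6990676108582 ≈ -4.3663e-8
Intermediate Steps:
F = -22902754 (F = -7*3271822 = -22902754)
d(U) = 266/U - U/1154 (d(U) = U*(-1/1154) + 266/U = -U/1154 + 266/U = 266/U - U/1154)
1/(d(-1547 - 1*(-489)) + F) = 1/((266/(-1547 - 1*(-489)) - (-1547 - 1*(-489))/1154) - 22902754) = 1/((266/(-1547 + 489) - (-1547 + 489)/1154) - 22902754) = 1/((266/(-1058) - 1/1154*(-1058)) - 22902754) = 1/((266*(-1/1058) + 529/577) - 22902754) = 1/((-133/529 + 529/577) - 22902754) = 1/(203100/305233 - 22902754) = 1/(-6990676108582/305233) = -305233/6990676108582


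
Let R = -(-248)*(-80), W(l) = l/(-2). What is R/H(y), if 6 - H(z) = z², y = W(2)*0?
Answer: -9920/3 ≈ -3306.7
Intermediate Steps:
W(l) = -l/2 (W(l) = l*(-½) = -l/2)
R = -19840 (R = -31*640 = -19840)
y = 0 (y = -½*2*0 = -1*0 = 0)
H(z) = 6 - z²
R/H(y) = -19840/(6 - 1*0²) = -19840/(6 - 1*0) = -19840/(6 + 0) = -19840/6 = -19840*⅙ = -9920/3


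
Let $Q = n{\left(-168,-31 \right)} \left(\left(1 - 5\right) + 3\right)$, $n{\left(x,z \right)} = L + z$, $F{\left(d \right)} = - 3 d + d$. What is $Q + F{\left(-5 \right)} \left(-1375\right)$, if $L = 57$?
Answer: $-13776$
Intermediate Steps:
$F{\left(d \right)} = - 2 d$
$n{\left(x,z \right)} = 57 + z$
$Q = -26$ ($Q = \left(57 - 31\right) \left(\left(1 - 5\right) + 3\right) = 26 \left(-4 + 3\right) = 26 \left(-1\right) = -26$)
$Q + F{\left(-5 \right)} \left(-1375\right) = -26 + \left(-2\right) \left(-5\right) \left(-1375\right) = -26 + 10 \left(-1375\right) = -26 - 13750 = -13776$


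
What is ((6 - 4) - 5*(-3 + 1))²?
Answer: 144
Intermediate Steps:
((6 - 4) - 5*(-3 + 1))² = (2 - 5*(-2))² = (2 + 10)² = 12² = 144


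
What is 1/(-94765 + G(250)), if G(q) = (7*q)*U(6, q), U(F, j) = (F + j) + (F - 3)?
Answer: 1/358485 ≈ 2.7895e-6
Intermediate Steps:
U(F, j) = -3 + j + 2*F (U(F, j) = (F + j) + (-3 + F) = -3 + j + 2*F)
G(q) = 7*q*(9 + q) (G(q) = (7*q)*(-3 + q + 2*6) = (7*q)*(-3 + q + 12) = (7*q)*(9 + q) = 7*q*(9 + q))
1/(-94765 + G(250)) = 1/(-94765 + 7*250*(9 + 250)) = 1/(-94765 + 7*250*259) = 1/(-94765 + 453250) = 1/358485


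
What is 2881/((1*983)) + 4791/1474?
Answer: 8956147/1448942 ≈ 6.1812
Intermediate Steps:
2881/((1*983)) + 4791/1474 = 2881/983 + 4791*(1/1474) = 2881*(1/983) + 4791/1474 = 2881/983 + 4791/1474 = 8956147/1448942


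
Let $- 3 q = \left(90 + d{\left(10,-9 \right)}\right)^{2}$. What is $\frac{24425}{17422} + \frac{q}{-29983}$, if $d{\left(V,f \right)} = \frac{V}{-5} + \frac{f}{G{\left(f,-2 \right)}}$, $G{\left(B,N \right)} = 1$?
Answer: $\frac{2305735027}{1567091478} \approx 1.4713$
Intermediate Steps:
$d{\left(V,f \right)} = f - \frac{V}{5}$ ($d{\left(V,f \right)} = \frac{V}{-5} + \frac{f}{1} = V \left(- \frac{1}{5}\right) + f 1 = - \frac{V}{5} + f = f - \frac{V}{5}$)
$q = - \frac{6241}{3}$ ($q = - \frac{\left(90 - 11\right)^{2}}{3} = - \frac{79^{2}}{3} = \left(- \frac{1}{3}\right) 6241 = - \frac{6241}{3} \approx -2080.3$)
$\frac{24425}{17422} + \frac{q}{-29983} = \frac{24425}{17422} - \frac{6241}{3 \left(-29983\right)} = 24425 \cdot \frac{1}{17422} - - \frac{6241}{89949} = \frac{24425}{17422} + \frac{6241}{89949} = \frac{2305735027}{1567091478}$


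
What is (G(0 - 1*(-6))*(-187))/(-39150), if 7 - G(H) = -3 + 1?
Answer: 187/4350 ≈ 0.042988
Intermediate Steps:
G(H) = 9 (G(H) = 7 - (-3 + 1) = 7 - 1*(-2) = 7 + 2 = 9)
(G(0 - 1*(-6))*(-187))/(-39150) = (9*(-187))/(-39150) = -1683*(-1/39150) = 187/4350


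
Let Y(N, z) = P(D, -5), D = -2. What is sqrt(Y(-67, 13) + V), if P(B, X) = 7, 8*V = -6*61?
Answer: I*sqrt(155)/2 ≈ 6.225*I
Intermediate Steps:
V = -183/4 (V = (-6*61)/8 = (1/8)*(-366) = -183/4 ≈ -45.750)
Y(N, z) = 7
sqrt(Y(-67, 13) + V) = sqrt(7 - 183/4) = sqrt(-155/4) = I*sqrt(155)/2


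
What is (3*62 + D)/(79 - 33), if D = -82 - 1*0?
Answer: 52/23 ≈ 2.2609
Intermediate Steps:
D = -82 (D = -82 + 0 = -82)
(3*62 + D)/(79 - 33) = (3*62 - 82)/(79 - 33) = (186 - 82)/46 = 104*(1/46) = 52/23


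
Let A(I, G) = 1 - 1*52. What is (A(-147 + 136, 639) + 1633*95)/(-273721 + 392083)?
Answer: 77542/59181 ≈ 1.3103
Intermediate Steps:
A(I, G) = -51 (A(I, G) = 1 - 52 = -51)
(A(-147 + 136, 639) + 1633*95)/(-273721 + 392083) = (-51 + 1633*95)/(-273721 + 392083) = (-51 + 155135)/118362 = 155084*(1/118362) = 77542/59181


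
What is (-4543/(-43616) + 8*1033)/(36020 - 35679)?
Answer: 360447167/14873056 ≈ 24.235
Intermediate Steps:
(-4543/(-43616) + 8*1033)/(36020 - 35679) = (-4543*(-1/43616) + 8264)/341 = (4543/43616 + 8264)*(1/341) = (360447167/43616)*(1/341) = 360447167/14873056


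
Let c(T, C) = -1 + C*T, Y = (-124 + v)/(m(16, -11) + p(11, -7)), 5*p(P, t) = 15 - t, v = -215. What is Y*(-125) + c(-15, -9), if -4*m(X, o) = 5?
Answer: 285314/21 ≈ 13586.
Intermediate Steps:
p(P, t) = 3 - t/5 (p(P, t) = (15 - t)/5 = 3 - t/5)
m(X, o) = -5/4 (m(X, o) = -¼*5 = -5/4)
Y = -2260/21 (Y = (-124 - 215)/(-5/4 + (3 - ⅕*(-7))) = -339/(-5/4 + (3 + 7/5)) = -339/(-5/4 + 22/5) = -339/63/20 = -339*20/63 = -2260/21 ≈ -107.62)
Y*(-125) + c(-15, -9) = -2260/21*(-125) + (-1 - 9*(-15)) = 282500/21 + (-1 + 135) = 282500/21 + 134 = 285314/21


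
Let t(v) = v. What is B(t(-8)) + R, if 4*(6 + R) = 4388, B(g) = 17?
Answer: 1108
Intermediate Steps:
R = 1091 (R = -6 + (¼)*4388 = -6 + 1097 = 1091)
B(t(-8)) + R = 17 + 1091 = 1108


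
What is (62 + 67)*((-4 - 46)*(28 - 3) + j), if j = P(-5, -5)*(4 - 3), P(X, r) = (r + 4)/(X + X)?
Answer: -1612371/10 ≈ -1.6124e+5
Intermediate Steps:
P(X, r) = (4 + r)/(2*X) (P(X, r) = (4 + r)/((2*X)) = (4 + r)*(1/(2*X)) = (4 + r)/(2*X))
j = ⅒ (j = ((½)*(4 - 5)/(-5))*(4 - 3) = ((½)*(-⅕)*(-1))*1 = (⅒)*1 = ⅒ ≈ 0.10000)
(62 + 67)*((-4 - 46)*(28 - 3) + j) = (62 + 67)*((-4 - 46)*(28 - 3) + ⅒) = 129*(-50*25 + ⅒) = 129*(-1250 + ⅒) = 129*(-12499/10) = -1612371/10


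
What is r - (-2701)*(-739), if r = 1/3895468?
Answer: -7775506051251/3895468 ≈ -1.9960e+6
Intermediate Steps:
r = 1/3895468 ≈ 2.5671e-7
r - (-2701)*(-739) = 1/3895468 - (-2701)*(-739) = 1/3895468 - 1*1996039 = 1/3895468 - 1996039 = -7775506051251/3895468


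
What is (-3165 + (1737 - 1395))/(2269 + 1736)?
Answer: -941/1335 ≈ -0.70487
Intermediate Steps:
(-3165 + (1737 - 1395))/(2269 + 1736) = (-3165 + 342)/4005 = -2823*1/4005 = -941/1335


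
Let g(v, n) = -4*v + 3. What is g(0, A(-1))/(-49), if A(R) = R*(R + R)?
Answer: -3/49 ≈ -0.061224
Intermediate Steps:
A(R) = 2*R² (A(R) = R*(2*R) = 2*R²)
g(v, n) = 3 - 4*v
g(0, A(-1))/(-49) = (3 - 4*0)/(-49) = (3 + 0)*(-1/49) = 3*(-1/49) = -3/49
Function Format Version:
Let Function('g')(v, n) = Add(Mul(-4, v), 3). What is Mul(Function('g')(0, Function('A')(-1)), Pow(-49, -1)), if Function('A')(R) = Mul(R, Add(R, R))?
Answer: Rational(-3, 49) ≈ -0.061224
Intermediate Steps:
Function('A')(R) = Mul(2, Pow(R, 2)) (Function('A')(R) = Mul(R, Mul(2, R)) = Mul(2, Pow(R, 2)))
Function('g')(v, n) = Add(3, Mul(-4, v))
Mul(Function('g')(0, Function('A')(-1)), Pow(-49, -1)) = Mul(Add(3, Mul(-4, 0)), Pow(-49, -1)) = Mul(Add(3, 0), Rational(-1, 49)) = Mul(3, Rational(-1, 49)) = Rational(-3, 49)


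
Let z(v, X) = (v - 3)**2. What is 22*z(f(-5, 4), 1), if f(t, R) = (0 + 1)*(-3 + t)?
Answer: 2662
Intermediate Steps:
f(t, R) = -3 + t (f(t, R) = 1*(-3 + t) = -3 + t)
z(v, X) = (-3 + v)**2
22*z(f(-5, 4), 1) = 22*(-3 + (-3 - 5))**2 = 22*(-3 - 8)**2 = 22*(-11)**2 = 22*121 = 2662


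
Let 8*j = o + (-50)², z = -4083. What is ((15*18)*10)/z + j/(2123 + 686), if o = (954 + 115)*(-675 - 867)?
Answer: -1130145989/15292196 ≈ -73.903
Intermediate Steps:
o = -1648398 (o = 1069*(-1542) = -1648398)
j = -822949/4 (j = (-1648398 + (-50)²)/8 = (-1648398 + 2500)/8 = (⅛)*(-1645898) = -822949/4 ≈ -2.0574e+5)
((15*18)*10)/z + j/(2123 + 686) = ((15*18)*10)/(-4083) - 822949/(4*(2123 + 686)) = (270*10)*(-1/4083) - 822949/4/2809 = 2700*(-1/4083) - 822949/4*1/2809 = -900/1361 - 822949/11236 = -1130145989/15292196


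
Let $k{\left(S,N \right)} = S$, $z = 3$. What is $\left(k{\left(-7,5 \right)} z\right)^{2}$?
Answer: $441$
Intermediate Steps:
$\left(k{\left(-7,5 \right)} z\right)^{2} = \left(\left(-7\right) 3\right)^{2} = \left(-21\right)^{2} = 441$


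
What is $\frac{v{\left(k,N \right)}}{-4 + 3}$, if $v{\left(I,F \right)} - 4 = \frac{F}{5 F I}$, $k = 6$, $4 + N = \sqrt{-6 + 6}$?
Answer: $- \frac{121}{30} \approx -4.0333$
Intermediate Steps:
$N = -4$ ($N = -4 + \sqrt{-6 + 6} = -4 + \sqrt{0} = -4 + 0 = -4$)
$v{\left(I,F \right)} = 4 + \frac{1}{5 I}$ ($v{\left(I,F \right)} = 4 + \frac{F}{5 F I} = 4 + F \frac{1}{5 F I} = 4 + \frac{1}{5 I}$)
$\frac{v{\left(k,N \right)}}{-4 + 3} = \frac{4 + \frac{1}{5 \cdot 6}}{-4 + 3} = \frac{4 + \frac{1}{5} \cdot \frac{1}{6}}{-1} = - (4 + \frac{1}{30}) = \left(-1\right) \frac{121}{30} = - \frac{121}{30}$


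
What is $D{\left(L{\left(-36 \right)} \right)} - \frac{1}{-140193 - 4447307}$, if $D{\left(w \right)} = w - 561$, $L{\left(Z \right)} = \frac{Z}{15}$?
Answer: $- \frac{2584597499}{4587500} \approx -563.4$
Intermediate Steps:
$L{\left(Z \right)} = \frac{Z}{15}$ ($L{\left(Z \right)} = Z \frac{1}{15} = \frac{Z}{15}$)
$D{\left(w \right)} = -561 + w$ ($D{\left(w \right)} = w - 561 = -561 + w$)
$D{\left(L{\left(-36 \right)} \right)} - \frac{1}{-140193 - 4447307} = \left(-561 + \frac{1}{15} \left(-36\right)\right) - \frac{1}{-140193 - 4447307} = \left(-561 - \frac{12}{5}\right) - \frac{1}{-4587500} = - \frac{2817}{5} - - \frac{1}{4587500} = - \frac{2817}{5} + \frac{1}{4587500} = - \frac{2584597499}{4587500}$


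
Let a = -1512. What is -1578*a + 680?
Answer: 2386616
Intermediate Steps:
-1578*a + 680 = -1578*(-1512) + 680 = 2385936 + 680 = 2386616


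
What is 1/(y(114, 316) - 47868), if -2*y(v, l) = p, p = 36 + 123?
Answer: -2/95895 ≈ -2.0856e-5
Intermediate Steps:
p = 159
y(v, l) = -159/2 (y(v, l) = -½*159 = -159/2)
1/(y(114, 316) - 47868) = 1/(-159/2 - 47868) = 1/(-95895/2) = -2/95895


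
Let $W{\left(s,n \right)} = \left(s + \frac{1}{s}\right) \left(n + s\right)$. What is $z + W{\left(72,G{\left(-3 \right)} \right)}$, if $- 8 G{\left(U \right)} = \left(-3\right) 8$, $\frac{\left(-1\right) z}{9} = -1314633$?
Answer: $\frac{284090353}{24} \approx 1.1837 \cdot 10^{7}$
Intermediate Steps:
$z = 11831697$ ($z = \left(-9\right) \left(-1314633\right) = 11831697$)
$G{\left(U \right)} = 3$ ($G{\left(U \right)} = - \frac{\left(-3\right) 8}{8} = \left(- \frac{1}{8}\right) \left(-24\right) = 3$)
$W{\left(s,n \right)} = \left(n + s\right) \left(s + \frac{1}{s}\right)$
$z + W{\left(72,G{\left(-3 \right)} \right)} = 11831697 + \left(1 + 72^{2} + 3 \cdot 72 + \frac{3}{72}\right) = 11831697 + \left(1 + 5184 + 216 + 3 \cdot \frac{1}{72}\right) = 11831697 + \left(1 + 5184 + 216 + \frac{1}{24}\right) = 11831697 + \frac{129625}{24} = \frac{284090353}{24}$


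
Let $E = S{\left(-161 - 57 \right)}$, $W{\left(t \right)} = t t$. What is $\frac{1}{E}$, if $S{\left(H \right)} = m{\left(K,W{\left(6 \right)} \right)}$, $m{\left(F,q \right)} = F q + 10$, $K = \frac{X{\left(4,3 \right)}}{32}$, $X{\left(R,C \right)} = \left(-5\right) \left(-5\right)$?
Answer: $\frac{8}{305} \approx 0.02623$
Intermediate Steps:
$X{\left(R,C \right)} = 25$
$K = \frac{25}{32} \approx 0.78125$
$W{\left(t \right)} = t^{2}$
$m{\left(F,q \right)} = 10 + F q$
$S{\left(H \right)} = \frac{305}{8}$ ($S{\left(H \right)} = 10 + \frac{25 \cdot 6^{2}}{32} = 10 + \frac{25}{32} \cdot 36 = 10 + \frac{225}{8} = \frac{305}{8}$)
$E = \frac{305}{8} \approx 38.125$
$\frac{1}{E} = \frac{1}{\frac{305}{8}} = \frac{8}{305}$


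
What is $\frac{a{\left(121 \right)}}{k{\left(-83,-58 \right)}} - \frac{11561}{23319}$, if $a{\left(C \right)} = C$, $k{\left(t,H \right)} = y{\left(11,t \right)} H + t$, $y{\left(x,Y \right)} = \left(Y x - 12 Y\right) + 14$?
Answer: $- \frac{2085556}{4034187} \approx -0.51697$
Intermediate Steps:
$y{\left(x,Y \right)} = 14 - 12 Y + Y x$ ($y{\left(x,Y \right)} = \left(- 12 Y + Y x\right) + 14 = 14 - 12 Y + Y x$)
$k{\left(t,H \right)} = t + H \left(14 - t\right)$ ($k{\left(t,H \right)} = \left(14 - 12 t + t 11\right) H + t = \left(14 - 12 t + 11 t\right) H + t = \left(14 - t\right) H + t = H \left(14 - t\right) + t = t + H \left(14 - t\right)$)
$\frac{a{\left(121 \right)}}{k{\left(-83,-58 \right)}} - \frac{11561}{23319} = \frac{121}{-83 - 58 \left(14 - -83\right)} - \frac{11561}{23319} = \frac{121}{-83 - 58 \left(14 + 83\right)} - \frac{11561}{23319} = \frac{121}{-83 - 5626} - \frac{11561}{23319} = \frac{121}{-5709} - \frac{11561}{23319} = 121 \left(- \frac{1}{5709}\right) - \frac{11561}{23319} = - \frac{11}{519} - \frac{11561}{23319} = - \frac{2085556}{4034187}$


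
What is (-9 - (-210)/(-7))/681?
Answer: -13/227 ≈ -0.057269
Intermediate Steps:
(-9 - (-210)/(-7))/681 = (-9 - (-210)*(-1)/7)*(1/681) = (-9 - 14*15/7)*(1/681) = (-9 - 30)*(1/681) = -39*1/681 = -13/227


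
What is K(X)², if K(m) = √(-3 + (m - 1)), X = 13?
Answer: 9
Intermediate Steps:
K(m) = √(-4 + m) (K(m) = √(-3 + (-1 + m)) = √(-4 + m))
K(X)² = (√(-4 + 13))² = (√9)² = 3² = 9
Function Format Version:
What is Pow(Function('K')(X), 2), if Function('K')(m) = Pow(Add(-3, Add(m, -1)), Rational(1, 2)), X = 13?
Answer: 9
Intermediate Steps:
Function('K')(m) = Pow(Add(-4, m), Rational(1, 2)) (Function('K')(m) = Pow(Add(-3, Add(-1, m)), Rational(1, 2)) = Pow(Add(-4, m), Rational(1, 2)))
Pow(Function('K')(X), 2) = Pow(Pow(Add(-4, 13), Rational(1, 2)), 2) = Pow(Pow(9, Rational(1, 2)), 2) = Pow(3, 2) = 9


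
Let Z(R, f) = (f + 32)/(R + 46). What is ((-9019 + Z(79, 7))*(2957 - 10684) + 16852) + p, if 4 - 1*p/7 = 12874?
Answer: 8701770522/125 ≈ 6.9614e+7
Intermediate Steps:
p = -90090 (p = 28 - 7*12874 = 28 - 90118 = -90090)
Z(R, f) = (32 + f)/(46 + R)
((-9019 + Z(79, 7))*(2957 - 10684) + 16852) + p = ((-9019 + (32 + 7)/(46 + 79))*(2957 - 10684) + 16852) - 90090 = ((-9019 + 39/125)*(-7727) + 16852) - 90090 = (-1127336/125*(-7727) + 16852) - 90090 = (8710925272/125 + 16852) - 90090 = 8713031772/125 - 90090 = 8701770522/125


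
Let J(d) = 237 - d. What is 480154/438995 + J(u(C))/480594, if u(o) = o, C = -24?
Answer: 76957903057/70326121010 ≈ 1.0943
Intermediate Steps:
480154/438995 + J(u(C))/480594 = 480154/438995 + (237 - 1*(-24))/480594 = 480154*(1/438995) + (237 + 24)*(1/480594) = 480154/438995 + 261*(1/480594) = 480154/438995 + 87/160198 = 76957903057/70326121010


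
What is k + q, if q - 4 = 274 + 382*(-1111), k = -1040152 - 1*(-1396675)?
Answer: -67601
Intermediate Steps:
k = 356523 (k = -1040152 + 1396675 = 356523)
q = -424124 (q = 4 + (274 + 382*(-1111)) = 4 + (274 - 424402) = 4 - 424128 = -424124)
k + q = 356523 - 424124 = -67601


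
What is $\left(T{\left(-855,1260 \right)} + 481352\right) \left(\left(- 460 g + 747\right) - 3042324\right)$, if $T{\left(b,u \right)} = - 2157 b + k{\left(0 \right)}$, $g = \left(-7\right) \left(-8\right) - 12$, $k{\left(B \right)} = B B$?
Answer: $-7120521811579$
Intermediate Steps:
$k{\left(B \right)} = B^{2}$
$g = 44$ ($g = 56 - 12 = 44$)
$T{\left(b,u \right)} = - 2157 b$ ($T{\left(b,u \right)} = - 2157 b + 0^{2} = - 2157 b + 0 = - 2157 b$)
$\left(T{\left(-855,1260 \right)} + 481352\right) \left(\left(- 460 g + 747\right) - 3042324\right) = \left(\left(-2157\right) \left(-855\right) + 481352\right) \left(\left(\left(-460\right) 44 + 747\right) - 3042324\right) = \left(1844235 + 481352\right) \left(\left(-20240 + 747\right) - 3042324\right) = 2325587 \left(-19493 - 3042324\right) = 2325587 \left(-3061817\right) = -7120521811579$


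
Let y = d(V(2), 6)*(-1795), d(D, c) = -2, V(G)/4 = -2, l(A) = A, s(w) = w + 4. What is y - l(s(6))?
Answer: 3580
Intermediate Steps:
s(w) = 4 + w
V(G) = -8 (V(G) = 4*(-2) = -8)
y = 3590 (y = -2*(-1795) = 3590)
y - l(s(6)) = 3590 - (4 + 6) = 3590 - 1*10 = 3590 - 10 = 3580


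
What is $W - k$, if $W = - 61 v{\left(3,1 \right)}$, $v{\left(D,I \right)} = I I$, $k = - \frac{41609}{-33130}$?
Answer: $- \frac{2062539}{33130} \approx -62.256$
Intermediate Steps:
$k = \frac{41609}{33130}$ ($k = \left(-41609\right) \left(- \frac{1}{33130}\right) = \frac{41609}{33130} \approx 1.2559$)
$v{\left(D,I \right)} = I^{2}$
$W = -61$ ($W = - 61 \cdot 1^{2} = \left(-61\right) 1 = -61$)
$W - k = -61 - \frac{41609}{33130} = - \frac{2062539}{33130}$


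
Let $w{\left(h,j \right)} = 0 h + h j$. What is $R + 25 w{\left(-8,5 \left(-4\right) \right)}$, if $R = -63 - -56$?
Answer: $3993$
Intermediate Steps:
$R = -7$ ($R = -63 + 56 = -7$)
$w{\left(h,j \right)} = h j$ ($w{\left(h,j \right)} = 0 + h j = h j$)
$R + 25 w{\left(-8,5 \left(-4\right) \right)} = -7 + 25 \left(- 8 \cdot 5 \left(-4\right)\right) = -7 + 25 \left(\left(-8\right) \left(-20\right)\right) = -7 + 25 \cdot 160 = -7 + 4000 = 3993$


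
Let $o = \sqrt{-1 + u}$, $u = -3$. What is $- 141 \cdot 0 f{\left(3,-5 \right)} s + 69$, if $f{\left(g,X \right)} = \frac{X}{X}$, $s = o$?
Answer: $69$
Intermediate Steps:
$o = 2 i$ ($o = \sqrt{-1 - 3} = \sqrt{-4} = 2 i \approx 2.0 i$)
$s = 2 i \approx 2.0 i$
$f{\left(g,X \right)} = 1$
$- 141 \cdot 0 f{\left(3,-5 \right)} s + 69 = - 141 \cdot 0 \cdot 1 \cdot 2 i + 69 = - 141 \cdot 0 \cdot 2 i + 69 = \left(-141\right) 0 + 69 = 0 + 69 = 69$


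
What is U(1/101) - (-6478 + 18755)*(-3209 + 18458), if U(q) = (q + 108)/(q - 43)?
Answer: -812874397675/4342 ≈ -1.8721e+8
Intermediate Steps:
U(q) = (108 + q)/(-43 + q)
U(1/101) - (-6478 + 18755)*(-3209 + 18458) = (108 + 1/101)/(-43 + 1/101) - (-6478 + 18755)*(-3209 + 18458) = (108 + 1/101)/(-43 + 1/101) - 12277*15249 = (10909/101)/(-4342/101) - 1*187211973 = -101/4342*10909/101 - 187211973 = -10909/4342 - 187211973 = -812874397675/4342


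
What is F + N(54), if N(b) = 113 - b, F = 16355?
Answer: 16414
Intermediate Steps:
F + N(54) = 16355 + (113 - 1*54) = 16355 + (113 - 54) = 16355 + 59 = 16414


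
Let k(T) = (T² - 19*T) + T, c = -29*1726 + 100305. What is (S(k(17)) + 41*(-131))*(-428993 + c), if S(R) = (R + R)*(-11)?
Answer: 1892573774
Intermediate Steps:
c = 50251 (c = -50054 + 100305 = 50251)
k(T) = T² - 18*T
S(R) = -22*R (S(R) = (2*R)*(-11) = -22*R)
(S(k(17)) + 41*(-131))*(-428993 + c) = (-374*(-18 + 17) + 41*(-131))*(-428993 + 50251) = (-374*(-1) - 5371)*(-378742) = (-22*(-17) - 5371)*(-378742) = (374 - 5371)*(-378742) = -4997*(-378742) = 1892573774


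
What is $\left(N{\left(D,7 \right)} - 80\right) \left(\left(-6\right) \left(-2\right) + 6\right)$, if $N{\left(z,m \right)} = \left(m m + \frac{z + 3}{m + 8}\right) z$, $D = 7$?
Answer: $4818$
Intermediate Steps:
$N{\left(z,m \right)} = z \left(m^{2} + \frac{3 + z}{8 + m}\right)$ ($N{\left(z,m \right)} = \left(m^{2} + \frac{3 + z}{8 + m}\right) z = z \left(m^{2} + \frac{3 + z}{8 + m}\right)$)
$\left(N{\left(D,7 \right)} - 80\right) \left(\left(-6\right) \left(-2\right) + 6\right) = \left(\frac{7 \left(3 + 7 + 7^{3} + 8 \cdot 7^{2}\right)}{8 + 7} - 80\right) \left(\left(-6\right) \left(-2\right) + 6\right) = \left(\frac{7 \left(3 + 7 + 343 + 8 \cdot 49\right)}{15} - 80\right) \left(12 + 6\right) = \left(7 \cdot \frac{1}{15} \left(3 + 7 + 343 + 392\right) - 80\right) 18 = \left(7 \cdot \frac{1}{15} \cdot 745 - 80\right) 18 = \left(\frac{1043}{3} - 80\right) 18 = \frac{803}{3} \cdot 18 = 4818$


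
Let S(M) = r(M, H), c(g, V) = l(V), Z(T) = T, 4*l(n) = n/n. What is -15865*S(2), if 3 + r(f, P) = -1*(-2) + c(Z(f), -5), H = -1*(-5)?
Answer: 47595/4 ≈ 11899.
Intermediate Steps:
l(n) = 1/4 (l(n) = (n/n)/4 = (1/4)*1 = 1/4)
H = 5
c(g, V) = 1/4
r(f, P) = -3/4 (r(f, P) = -3 + (-1*(-2) + 1/4) = -3 + (2 + 1/4) = -3 + 9/4 = -3/4)
S(M) = -3/4
-15865*S(2) = -15865*(-3/4) = 47595/4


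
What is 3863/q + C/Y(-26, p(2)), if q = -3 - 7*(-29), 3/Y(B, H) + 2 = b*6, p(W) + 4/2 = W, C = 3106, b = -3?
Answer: -12412411/600 ≈ -20687.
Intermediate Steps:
p(W) = -2 + W
Y(B, H) = -3/20 (Y(B, H) = 3/(-2 - 3*6) = 3/(-2 - 18) = 3/(-20) = 3*(-1/20) = -3/20)
q = 200 (q = -3 + 203 = 200)
3863/q + C/Y(-26, p(2)) = 3863/200 + 3106/(-3/20) = 3863*(1/200) + 3106*(-20/3) = 3863/200 - 62120/3 = -12412411/600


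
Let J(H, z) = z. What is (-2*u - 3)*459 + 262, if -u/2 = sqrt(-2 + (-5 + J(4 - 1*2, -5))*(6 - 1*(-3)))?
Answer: -1115 + 3672*I*sqrt(23) ≈ -1115.0 + 17610.0*I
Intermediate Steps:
u = -4*I*sqrt(23) (u = -2*sqrt(-2 + (-5 - 5)*(6 - 1*(-3))) = -2*sqrt(-2 - 10*(6 + 3)) = -2*sqrt(-2 - 10*9) = -2*sqrt(-2 - 90) = -4*I*sqrt(23) ≈ -19.183*I)
(-2*u - 3)*459 + 262 = (-(-8)*I*sqrt(23) - 3)*459 + 262 = (8*I*sqrt(23) - 3)*459 + 262 = (-3 + 8*I*sqrt(23))*459 + 262 = (-1377 + 3672*I*sqrt(23)) + 262 = -1115 + 3672*I*sqrt(23)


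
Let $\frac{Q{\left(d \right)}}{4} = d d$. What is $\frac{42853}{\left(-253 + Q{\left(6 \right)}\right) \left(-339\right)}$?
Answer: $\frac{42853}{36951} \approx 1.1597$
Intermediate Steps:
$Q{\left(d \right)} = 4 d^{2}$ ($Q{\left(d \right)} = 4 d d = 4 d^{2}$)
$\frac{42853}{\left(-253 + Q{\left(6 \right)}\right) \left(-339\right)} = \frac{42853}{\left(-253 + 4 \cdot 6^{2}\right) \left(-339\right)} = \frac{42853}{\left(-253 + 4 \cdot 36\right) \left(-339\right)} = \frac{42853}{\left(-253 + 144\right) \left(-339\right)} = \frac{42853}{\left(-109\right) \left(-339\right)} = \frac{42853}{36951}$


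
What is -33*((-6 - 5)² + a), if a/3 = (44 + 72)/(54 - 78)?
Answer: -7029/2 ≈ -3514.5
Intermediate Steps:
a = -29/2 (a = 3*((44 + 72)/(54 - 78)) = 3*(116/(-24)) = 3*(116*(-1/24)) = 3*(-29/6) = -29/2 ≈ -14.500)
-33*((-6 - 5)² + a) = -33*((-6 - 5)² - 29/2) = -33*((-11)² - 29/2) = -33*(121 - 29/2) = -33*213/2 = -7029/2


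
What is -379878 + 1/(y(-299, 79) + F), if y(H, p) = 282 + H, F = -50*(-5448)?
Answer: -103472309273/272383 ≈ -3.7988e+5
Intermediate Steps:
F = 272400
-379878 + 1/(y(-299, 79) + F) = -379878 + 1/((282 - 299) + 272400) = -379878 + 1/(-17 + 272400) = -379878 + 1/272383 = -103472309273/272383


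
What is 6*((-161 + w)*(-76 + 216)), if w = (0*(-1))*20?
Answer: -135240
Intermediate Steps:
w = 0 (w = 0*20 = 0)
6*((-161 + w)*(-76 + 216)) = 6*((-161 + 0)*(-76 + 216)) = 6*(-161*140) = 6*(-22540) = -135240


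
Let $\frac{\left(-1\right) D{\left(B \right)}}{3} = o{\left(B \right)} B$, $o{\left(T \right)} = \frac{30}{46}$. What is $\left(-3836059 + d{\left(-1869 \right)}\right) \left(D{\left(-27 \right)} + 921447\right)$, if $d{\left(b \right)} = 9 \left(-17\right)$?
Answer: $- \frac{81306579889152}{23} \approx -3.5351 \cdot 10^{12}$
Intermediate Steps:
$d{\left(b \right)} = -153$
$o{\left(T \right)} = \frac{15}{23}$ ($o{\left(T \right)} = 30 \cdot \frac{1}{46} = \frac{15}{23}$)
$D{\left(B \right)} = - \frac{45 B}{23}$ ($D{\left(B \right)} = - 3 \frac{15 B}{23} = - \frac{45 B}{23}$)
$\left(-3836059 + d{\left(-1869 \right)}\right) \left(D{\left(-27 \right)} + 921447\right) = \left(-3836059 - 153\right) \left(\left(- \frac{45}{23}\right) \left(-27\right) + 921447\right) = - 3836212 \left(\frac{1215}{23} + 921447\right) = \left(-3836212\right) \frac{21194496}{23} = - \frac{81306579889152}{23}$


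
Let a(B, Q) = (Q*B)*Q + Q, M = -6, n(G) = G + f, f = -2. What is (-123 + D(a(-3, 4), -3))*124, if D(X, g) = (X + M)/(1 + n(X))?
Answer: -136028/9 ≈ -15114.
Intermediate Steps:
n(G) = -2 + G (n(G) = G - 2 = -2 + G)
a(B, Q) = Q + B*Q² (a(B, Q) = (B*Q)*Q + Q = B*Q² + Q = Q + B*Q²)
D(X, g) = (-6 + X)/(-1 + X) (D(X, g) = (X - 6)/(1 + (-2 + X)) = (-6 + X)/(-1 + X))
(-123 + D(a(-3, 4), -3))*124 = (-123 + (-6 + 4*(1 - 3*4))/(-1 + 4*(1 - 3*4)))*124 = (-123 + (-6 + 4*(1 - 12))/(-1 + 4*(1 - 12)))*124 = (-123 + (-6 + 4*(-11))/(-1 + 4*(-11)))*124 = (-123 + (-6 - 44)/(-1 - 44))*124 = (-123 - 50/(-45))*124 = (-123 - 1/45*(-50))*124 = (-123 + 10/9)*124 = -1097/9*124 = -136028/9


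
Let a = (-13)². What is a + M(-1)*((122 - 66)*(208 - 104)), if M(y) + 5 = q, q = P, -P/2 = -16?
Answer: 157417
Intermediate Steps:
P = 32 (P = -2*(-16) = 32)
a = 169
q = 32
M(y) = 27 (M(y) = -5 + 32 = 27)
a + M(-1)*((122 - 66)*(208 - 104)) = 169 + 27*((122 - 66)*(208 - 104)) = 169 + 27*(56*104) = 169 + 27*5824 = 169 + 157248 = 157417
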